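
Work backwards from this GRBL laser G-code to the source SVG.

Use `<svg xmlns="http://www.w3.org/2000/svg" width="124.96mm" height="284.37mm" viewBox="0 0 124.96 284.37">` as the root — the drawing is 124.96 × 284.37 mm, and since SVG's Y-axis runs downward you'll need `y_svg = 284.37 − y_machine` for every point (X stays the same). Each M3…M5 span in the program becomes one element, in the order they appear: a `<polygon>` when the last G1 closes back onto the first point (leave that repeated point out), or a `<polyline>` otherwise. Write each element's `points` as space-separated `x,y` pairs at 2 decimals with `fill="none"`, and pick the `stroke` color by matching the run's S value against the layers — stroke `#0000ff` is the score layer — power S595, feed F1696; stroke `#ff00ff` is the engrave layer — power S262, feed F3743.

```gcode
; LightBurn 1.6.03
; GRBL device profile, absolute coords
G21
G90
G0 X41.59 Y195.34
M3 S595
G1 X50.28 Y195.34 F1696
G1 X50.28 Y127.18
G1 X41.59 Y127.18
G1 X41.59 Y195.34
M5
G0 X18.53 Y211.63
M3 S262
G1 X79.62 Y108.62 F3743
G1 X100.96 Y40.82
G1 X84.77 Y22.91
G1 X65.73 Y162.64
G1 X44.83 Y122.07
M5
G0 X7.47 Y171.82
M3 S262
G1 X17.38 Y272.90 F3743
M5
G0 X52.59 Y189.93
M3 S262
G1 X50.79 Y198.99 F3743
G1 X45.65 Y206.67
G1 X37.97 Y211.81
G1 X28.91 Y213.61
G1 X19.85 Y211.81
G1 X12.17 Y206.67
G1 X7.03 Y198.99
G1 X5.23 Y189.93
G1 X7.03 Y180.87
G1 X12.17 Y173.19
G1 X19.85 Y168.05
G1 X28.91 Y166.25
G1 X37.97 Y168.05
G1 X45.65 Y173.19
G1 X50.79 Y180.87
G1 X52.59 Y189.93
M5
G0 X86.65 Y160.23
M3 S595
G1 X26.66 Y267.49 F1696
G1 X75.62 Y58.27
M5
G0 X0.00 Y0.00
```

Machine Y-up, SVG Y-down with viewBox height 284.37, so y_svg = 284.37 − y_machine; X carries over.

Run 1: power S595 maps to stroke `#0000ff` (score). The run returns to its start, so emit a `<polygon>` with points (Y-flipped): 41.59,89.03 50.28,89.03 50.28,157.19 41.59,157.19.

Run 2: power S262 maps to stroke `#ff00ff` (engrave). The run is open, so emit a `<polyline>` with points (Y-flipped): 18.53,72.74 79.62,175.75 100.96,243.55 84.77,261.46 65.73,121.73 44.83,162.30.

Run 3: the run's S262 means `#ff00ff` (engrave). The run is open, so emit a `<polyline>` with points (Y-flipped): 7.47,112.55 17.38,11.47.

Run 4: power S262 maps to stroke `#ff00ff` (engrave). The run returns to its start, so emit a `<polygon>` with points (Y-flipped): 52.59,94.44 50.79,85.38 45.65,77.70 37.97,72.56 28.91,70.76 19.85,72.56 12.17,77.70 7.03,85.38 5.23,94.44 7.03,103.50 12.17,111.18 19.85,116.32 28.91,118.12 37.97,116.32 45.65,111.18 50.79,103.50.

Run 5: power S595 maps to stroke `#0000ff` (score). The run is open, so emit a `<polyline>` with points (Y-flipped): 86.65,124.14 26.66,16.88 75.62,226.10.

<svg xmlns="http://www.w3.org/2000/svg" width="124.96mm" height="284.37mm" viewBox="0 0 124.96 284.37">
  <polygon points="41.59,89.03 50.28,89.03 50.28,157.19 41.59,157.19" fill="none" stroke="#0000ff"/>
  <polyline points="18.53,72.74 79.62,175.75 100.96,243.55 84.77,261.46 65.73,121.73 44.83,162.30" fill="none" stroke="#ff00ff"/>
  <polyline points="7.47,112.55 17.38,11.47" fill="none" stroke="#ff00ff"/>
  <polygon points="52.59,94.44 50.79,85.38 45.65,77.70 37.97,72.56 28.91,70.76 19.85,72.56 12.17,77.70 7.03,85.38 5.23,94.44 7.03,103.50 12.17,111.18 19.85,116.32 28.91,118.12 37.97,116.32 45.65,111.18 50.79,103.50" fill="none" stroke="#ff00ff"/>
  <polyline points="86.65,124.14 26.66,16.88 75.62,226.10" fill="none" stroke="#0000ff"/>
</svg>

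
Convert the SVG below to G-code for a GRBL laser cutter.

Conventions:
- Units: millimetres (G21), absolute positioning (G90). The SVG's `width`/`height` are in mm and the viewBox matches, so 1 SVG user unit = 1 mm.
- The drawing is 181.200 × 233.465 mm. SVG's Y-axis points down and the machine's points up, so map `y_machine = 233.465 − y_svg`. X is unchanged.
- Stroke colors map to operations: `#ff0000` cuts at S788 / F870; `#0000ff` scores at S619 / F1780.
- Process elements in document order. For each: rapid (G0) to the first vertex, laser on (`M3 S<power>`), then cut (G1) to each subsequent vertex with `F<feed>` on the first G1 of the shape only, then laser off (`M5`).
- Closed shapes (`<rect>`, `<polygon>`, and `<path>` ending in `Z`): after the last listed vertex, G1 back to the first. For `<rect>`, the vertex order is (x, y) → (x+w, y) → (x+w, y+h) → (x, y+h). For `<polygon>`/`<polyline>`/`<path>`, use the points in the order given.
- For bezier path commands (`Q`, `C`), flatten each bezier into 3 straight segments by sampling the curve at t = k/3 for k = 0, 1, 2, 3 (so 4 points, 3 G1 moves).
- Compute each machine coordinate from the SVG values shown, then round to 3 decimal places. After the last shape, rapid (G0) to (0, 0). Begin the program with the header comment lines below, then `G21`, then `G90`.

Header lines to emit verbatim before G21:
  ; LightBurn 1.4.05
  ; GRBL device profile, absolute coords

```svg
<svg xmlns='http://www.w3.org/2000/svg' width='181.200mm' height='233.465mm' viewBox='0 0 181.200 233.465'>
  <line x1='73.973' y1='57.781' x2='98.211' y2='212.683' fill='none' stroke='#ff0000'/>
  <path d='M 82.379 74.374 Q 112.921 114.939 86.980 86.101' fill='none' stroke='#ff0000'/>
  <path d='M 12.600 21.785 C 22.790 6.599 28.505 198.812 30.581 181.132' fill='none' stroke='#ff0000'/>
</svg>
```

viewBox `0 0 181.200 233.465` with mm width/height → 1 unit = 1 mm. Flip: y_m = 233.465 − y_svg.

**Shape 1** — `<line>` line segment, stroke `#ff0000` → cut (S788, F870). Machine vertices: (73.973,175.684) → (98.211,20.782). Open path.

**Shape 2** — `<path>` quadratic bezier, stroke `#ff0000` → cut (S788, F870). Control points (SVG): P0=(82.379,74.374), P1=(112.921,114.939), P2=(86.980,86.101); sampled at t=k/3. Machine vertices: (82.379,159.091) → (96.464,139.759) → (97.998,135.850) → (86.980,147.364). Open path.

**Shape 3** — `<path>` cubic bezier, stroke `#ff0000` → cut (S788, F870). Control points (SVG): P0=(12.600,21.785), P1=(22.790,6.599), P2=(28.505,198.812), P3=(30.581,181.132); sampled at t=k/3. Machine vertices: (12.600,211.680) → (21.329,173.188) → (27.261,89.162) → (30.581,52.333). Open path.

; LightBurn 1.4.05
; GRBL device profile, absolute coords
G21
G90
G0 X73.973 Y175.684
M3 S788
G1 X98.211 Y20.782 F870
M5
G0 X82.379 Y159.091
M3 S788
G1 X96.464 Y139.759 F870
G1 X97.998 Y135.850
G1 X86.980 Y147.364
M5
G0 X12.600 Y211.680
M3 S788
G1 X21.329 Y173.188 F870
G1 X27.261 Y89.162
G1 X30.581 Y52.333
M5
G0 X0.000 Y0.000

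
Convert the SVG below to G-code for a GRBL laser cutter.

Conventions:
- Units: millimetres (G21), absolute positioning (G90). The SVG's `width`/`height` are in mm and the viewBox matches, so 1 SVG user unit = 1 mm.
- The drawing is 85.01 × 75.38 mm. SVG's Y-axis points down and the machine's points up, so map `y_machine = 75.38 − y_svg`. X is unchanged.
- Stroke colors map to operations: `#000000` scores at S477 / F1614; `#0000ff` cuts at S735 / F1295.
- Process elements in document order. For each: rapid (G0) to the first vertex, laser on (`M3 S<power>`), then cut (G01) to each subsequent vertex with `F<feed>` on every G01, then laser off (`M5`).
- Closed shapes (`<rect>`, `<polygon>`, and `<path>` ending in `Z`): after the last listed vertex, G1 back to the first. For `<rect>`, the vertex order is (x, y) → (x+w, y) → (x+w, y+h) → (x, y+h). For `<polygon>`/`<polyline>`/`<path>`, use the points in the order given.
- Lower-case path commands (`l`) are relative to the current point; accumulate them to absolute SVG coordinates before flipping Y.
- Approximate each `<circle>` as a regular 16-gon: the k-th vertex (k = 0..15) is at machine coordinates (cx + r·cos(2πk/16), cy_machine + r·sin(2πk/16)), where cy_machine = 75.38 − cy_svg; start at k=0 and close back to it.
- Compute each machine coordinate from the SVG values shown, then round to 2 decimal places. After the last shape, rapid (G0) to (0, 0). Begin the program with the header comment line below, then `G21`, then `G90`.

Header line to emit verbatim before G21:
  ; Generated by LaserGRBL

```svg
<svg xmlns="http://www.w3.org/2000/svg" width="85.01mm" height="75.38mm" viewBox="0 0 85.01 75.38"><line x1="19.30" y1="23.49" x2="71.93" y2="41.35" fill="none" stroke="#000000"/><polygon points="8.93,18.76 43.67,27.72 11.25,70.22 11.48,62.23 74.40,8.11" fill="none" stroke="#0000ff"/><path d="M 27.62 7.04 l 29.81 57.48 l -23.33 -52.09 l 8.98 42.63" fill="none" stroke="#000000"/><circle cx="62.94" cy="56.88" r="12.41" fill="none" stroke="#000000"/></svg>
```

; Generated by LaserGRBL
G21
G90
G0 X19.30 Y51.89
M3 S477
G01 X71.93 Y34.03 F1614
M5
G0 X8.93 Y56.62
M3 S735
G01 X43.67 Y47.66 F1295
G01 X11.25 Y5.16 F1295
G01 X11.48 Y13.15 F1295
G01 X74.40 Y67.27 F1295
G01 X8.93 Y56.62 F1295
M5
G0 X27.62 Y68.34
M3 S477
G01 X57.43 Y10.86 F1614
G01 X34.10 Y62.95 F1614
G01 X43.08 Y20.32 F1614
M5
G0 X75.35 Y18.50
M3 S477
G01 X74.41 Y23.25 F1614
G01 X71.72 Y27.28 F1614
G01 X67.69 Y29.97 F1614
G01 X62.94 Y30.91 F1614
G01 X58.19 Y29.97 F1614
G01 X54.16 Y27.28 F1614
G01 X51.47 Y23.25 F1614
G01 X50.53 Y18.50 F1614
G01 X51.47 Y13.75 F1614
G01 X54.16 Y9.72 F1614
G01 X58.19 Y7.03 F1614
G01 X62.94 Y6.09 F1614
G01 X67.69 Y7.03 F1614
G01 X71.72 Y9.72 F1614
G01 X74.41 Y13.75 F1614
G01 X75.35 Y18.50 F1614
M5
G0 X0.00 Y0.00

Since the viewBox matches the mm dimensions, user units are millimetres directly. The only transform is the Y-flip y_m = 75.38 − y_svg.

Shape 1 is a line segment drawn with `<line>`. Its stroke #000000 means score at S477, F1614. After flipping Y the toolpath is (19.30,51.89) → (71.93,34.03).

Shape 2 is a closed polygon drawn with `<polygon>`. Its stroke #0000ff means cut at S735, F1295. After flipping Y the toolpath is (8.93,56.62) → (43.67,47.66) → (11.25,5.16) → (11.48,13.15) → (74.40,67.27) → (8.93,56.62), returning to the start.

Shape 3 is a open polyline drawn with `<path>`. Its stroke #000000 means score at S477, F1614. After flipping Y the toolpath is (27.62,68.34) → (57.43,10.86) → (34.10,62.95) → (43.08,20.32).

Shape 4 is a circle drawn with `<circle>`. Its stroke #000000 means score at S477, F1614. After flipping Y the toolpath is (75.35,18.50) → (74.41,23.25) → (71.72,27.28) → (67.69,29.97) → (62.94,30.91) → (58.19,29.97) → (54.16,27.28) → (51.47,23.25) → (50.53,18.50) → (51.47,13.75) → (54.16,9.72) → (58.19,7.03) → (62.94,6.09) → (67.69,7.03) → (71.72,9.72) → (74.41,13.75) → (75.35,18.50), returning to the start.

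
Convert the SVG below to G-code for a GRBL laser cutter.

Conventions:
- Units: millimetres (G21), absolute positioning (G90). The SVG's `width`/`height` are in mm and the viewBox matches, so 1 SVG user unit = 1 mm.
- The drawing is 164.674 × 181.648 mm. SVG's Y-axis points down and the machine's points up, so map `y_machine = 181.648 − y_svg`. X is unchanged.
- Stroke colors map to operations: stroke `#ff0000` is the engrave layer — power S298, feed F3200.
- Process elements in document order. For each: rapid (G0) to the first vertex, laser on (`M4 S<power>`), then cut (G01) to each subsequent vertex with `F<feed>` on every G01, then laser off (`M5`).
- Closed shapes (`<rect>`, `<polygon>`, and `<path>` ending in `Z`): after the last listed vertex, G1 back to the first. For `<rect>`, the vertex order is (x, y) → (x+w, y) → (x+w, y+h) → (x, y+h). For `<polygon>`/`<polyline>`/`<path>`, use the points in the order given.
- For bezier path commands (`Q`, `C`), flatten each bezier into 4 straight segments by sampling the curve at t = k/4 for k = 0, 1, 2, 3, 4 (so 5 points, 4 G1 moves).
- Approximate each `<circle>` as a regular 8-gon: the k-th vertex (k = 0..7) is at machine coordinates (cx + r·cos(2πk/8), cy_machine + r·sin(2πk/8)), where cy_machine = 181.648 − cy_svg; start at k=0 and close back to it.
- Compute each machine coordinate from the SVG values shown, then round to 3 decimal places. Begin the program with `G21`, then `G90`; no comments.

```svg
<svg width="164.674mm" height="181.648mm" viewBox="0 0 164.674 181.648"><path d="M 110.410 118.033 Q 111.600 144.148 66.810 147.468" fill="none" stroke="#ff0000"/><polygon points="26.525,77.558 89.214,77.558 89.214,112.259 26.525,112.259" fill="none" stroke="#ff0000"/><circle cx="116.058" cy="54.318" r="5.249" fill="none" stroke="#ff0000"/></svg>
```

G21
G90
G0 X110.410 Y63.615
M4 S298
G01 X108.131 Y51.982 F3200
G01 X100.105 Y43.199 F3200
G01 X86.331 Y37.265 F3200
G01 X66.810 Y34.180 F3200
M5
G0 X26.525 Y104.090
M4 S298
G01 X89.214 Y104.090 F3200
G01 X89.214 Y69.389 F3200
G01 X26.525 Y69.389 F3200
G01 X26.525 Y104.090 F3200
M5
G0 X121.307 Y127.330
M4 S298
G01 X119.770 Y131.042 F3200
G01 X116.058 Y132.579 F3200
G01 X112.346 Y131.042 F3200
G01 X110.809 Y127.330 F3200
G01 X112.346 Y123.618 F3200
G01 X116.058 Y122.081 F3200
G01 X119.770 Y123.618 F3200
G01 X121.307 Y127.330 F3200
M5

1 u = 1 mm; y_m = 181.648 − y.

[1] `<path>` quadratic bezier, #ff0000→engrave S298 F3200: (110.410,63.615) → (108.131,51.982) → (100.105,43.199) → (86.331,37.265) → (66.810,34.180)

[2] `<polygon>` rectangle, #ff0000→engrave S298 F3200: (26.525,104.090) → (89.214,104.090) → (89.214,69.389) → (26.525,69.389) → (26.525,104.090) (closed)

[3] `<circle>` circle, #ff0000→engrave S298 F3200: (121.307,127.330) → (119.770,131.042) → (116.058,132.579) → (112.346,131.042) → (110.809,127.330) → (112.346,123.618) → (116.058,122.081) → (119.770,123.618) → (121.307,127.330) (closed)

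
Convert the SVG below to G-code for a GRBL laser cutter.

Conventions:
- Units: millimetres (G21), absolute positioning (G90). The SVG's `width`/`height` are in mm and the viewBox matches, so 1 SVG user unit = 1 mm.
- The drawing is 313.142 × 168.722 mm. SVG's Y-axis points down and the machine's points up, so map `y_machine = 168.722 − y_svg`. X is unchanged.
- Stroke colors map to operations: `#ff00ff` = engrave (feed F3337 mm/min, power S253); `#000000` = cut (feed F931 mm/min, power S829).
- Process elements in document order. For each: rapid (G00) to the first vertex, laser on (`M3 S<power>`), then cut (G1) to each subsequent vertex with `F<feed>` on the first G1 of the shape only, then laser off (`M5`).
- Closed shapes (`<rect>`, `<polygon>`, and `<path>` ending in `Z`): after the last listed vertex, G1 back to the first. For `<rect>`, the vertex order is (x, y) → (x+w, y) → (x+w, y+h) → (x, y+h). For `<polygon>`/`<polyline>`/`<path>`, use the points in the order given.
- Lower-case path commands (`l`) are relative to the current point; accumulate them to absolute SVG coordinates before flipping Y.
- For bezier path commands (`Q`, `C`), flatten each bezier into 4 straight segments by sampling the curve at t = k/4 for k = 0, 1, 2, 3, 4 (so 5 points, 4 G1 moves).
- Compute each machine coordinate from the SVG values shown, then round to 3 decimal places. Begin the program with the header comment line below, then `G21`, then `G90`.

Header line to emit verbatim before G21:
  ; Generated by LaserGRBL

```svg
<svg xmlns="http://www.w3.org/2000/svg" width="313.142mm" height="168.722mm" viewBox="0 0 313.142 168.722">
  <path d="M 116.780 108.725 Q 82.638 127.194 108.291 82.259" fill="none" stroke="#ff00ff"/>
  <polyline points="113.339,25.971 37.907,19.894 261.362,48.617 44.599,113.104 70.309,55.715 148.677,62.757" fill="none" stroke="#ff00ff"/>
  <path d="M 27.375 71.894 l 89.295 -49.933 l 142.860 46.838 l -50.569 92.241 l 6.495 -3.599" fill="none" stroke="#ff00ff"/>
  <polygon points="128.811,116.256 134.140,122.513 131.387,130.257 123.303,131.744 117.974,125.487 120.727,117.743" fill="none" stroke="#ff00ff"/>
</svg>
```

Since the viewBox matches the mm dimensions, user units are millimetres directly. The only transform is the Y-flip y_m = 168.722 − y_svg.

Shape 1 is a quadratic bezier drawn with `<path>`. Its stroke #ff00ff means engrave at S253, F3337. After flipping Y the toolpath is (116.780,59.997) → (103.446,54.725) → (97.587,57.379) → (99.202,67.958) → (108.291,86.463).

Shape 2 is a open polyline drawn with `<polyline>`. Its stroke #ff00ff means engrave at S253, F3337. After flipping Y the toolpath is (113.339,142.751) → (37.907,148.828) → (261.362,120.105) → (44.599,55.618) → (70.309,113.007) → (148.677,105.965).

Shape 3 is a open polyline drawn with `<path>`. Its stroke #ff00ff means engrave at S253, F3337. After flipping Y the toolpath is (27.375,96.828) → (116.670,146.761) → (259.530,99.923) → (208.961,7.682) → (215.456,11.281).

Shape 4 is a regular polygon drawn with `<polygon>`. Its stroke #ff00ff means engrave at S253, F3337. After flipping Y the toolpath is (128.811,52.466) → (134.140,46.209) → (131.387,38.465) → (123.303,36.978) → (117.974,43.235) → (120.727,50.979) → (128.811,52.466), returning to the start.

; Generated by LaserGRBL
G21
G90
G00 X116.780 Y59.997
M3 S253
G1 X103.446 Y54.725 F3337
G1 X97.587 Y57.379
G1 X99.202 Y67.958
G1 X108.291 Y86.463
M5
G00 X113.339 Y142.751
M3 S253
G1 X37.907 Y148.828 F3337
G1 X261.362 Y120.105
G1 X44.599 Y55.618
G1 X70.309 Y113.007
G1 X148.677 Y105.965
M5
G00 X27.375 Y96.828
M3 S253
G1 X116.670 Y146.761 F3337
G1 X259.530 Y99.923
G1 X208.961 Y7.682
G1 X215.456 Y11.281
M5
G00 X128.811 Y52.466
M3 S253
G1 X134.140 Y46.209 F3337
G1 X131.387 Y38.465
G1 X123.303 Y36.978
G1 X117.974 Y43.235
G1 X120.727 Y50.979
G1 X128.811 Y52.466
M5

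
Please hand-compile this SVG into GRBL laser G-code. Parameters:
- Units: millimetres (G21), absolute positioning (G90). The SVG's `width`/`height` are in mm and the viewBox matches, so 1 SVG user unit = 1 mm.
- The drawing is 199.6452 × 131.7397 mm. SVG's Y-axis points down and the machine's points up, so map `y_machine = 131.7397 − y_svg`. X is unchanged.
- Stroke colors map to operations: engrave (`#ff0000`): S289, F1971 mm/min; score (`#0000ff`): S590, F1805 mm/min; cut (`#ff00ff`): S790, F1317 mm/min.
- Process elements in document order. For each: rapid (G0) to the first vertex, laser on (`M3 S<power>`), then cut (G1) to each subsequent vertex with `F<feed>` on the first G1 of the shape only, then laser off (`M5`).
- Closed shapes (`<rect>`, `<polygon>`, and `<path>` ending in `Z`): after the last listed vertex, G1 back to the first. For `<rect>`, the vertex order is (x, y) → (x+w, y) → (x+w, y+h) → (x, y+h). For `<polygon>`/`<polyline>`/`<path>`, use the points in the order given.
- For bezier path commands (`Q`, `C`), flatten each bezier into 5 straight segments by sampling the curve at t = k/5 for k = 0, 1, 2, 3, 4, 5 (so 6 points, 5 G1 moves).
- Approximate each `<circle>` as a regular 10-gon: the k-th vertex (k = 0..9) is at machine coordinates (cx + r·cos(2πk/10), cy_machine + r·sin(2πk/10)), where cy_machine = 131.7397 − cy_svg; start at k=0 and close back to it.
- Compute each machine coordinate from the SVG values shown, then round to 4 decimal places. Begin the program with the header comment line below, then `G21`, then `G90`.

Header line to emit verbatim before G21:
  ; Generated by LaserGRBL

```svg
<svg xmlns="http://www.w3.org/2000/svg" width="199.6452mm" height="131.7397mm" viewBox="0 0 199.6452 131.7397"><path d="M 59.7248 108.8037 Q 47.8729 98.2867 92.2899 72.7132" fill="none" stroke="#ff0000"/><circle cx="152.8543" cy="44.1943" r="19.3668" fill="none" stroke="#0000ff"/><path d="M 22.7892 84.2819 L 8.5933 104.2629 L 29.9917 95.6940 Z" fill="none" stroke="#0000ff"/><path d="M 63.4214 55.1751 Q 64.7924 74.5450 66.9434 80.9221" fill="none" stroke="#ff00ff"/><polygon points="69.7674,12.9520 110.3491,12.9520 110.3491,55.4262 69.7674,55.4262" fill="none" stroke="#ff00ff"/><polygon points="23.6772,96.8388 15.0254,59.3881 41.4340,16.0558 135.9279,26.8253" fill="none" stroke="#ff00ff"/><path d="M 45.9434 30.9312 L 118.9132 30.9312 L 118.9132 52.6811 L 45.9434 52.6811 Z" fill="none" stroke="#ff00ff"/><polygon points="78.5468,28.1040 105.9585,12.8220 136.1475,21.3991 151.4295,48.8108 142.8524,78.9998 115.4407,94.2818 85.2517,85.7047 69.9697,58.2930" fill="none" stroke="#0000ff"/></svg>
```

viewBox `0 0 199.6452 131.7397` with mm width/height → 1 unit = 1 mm. Flip: y_m = 131.7397 − y_svg.

**Shape 1** — `<path>` quadratic bezier, stroke `#ff0000` → engrave (S289, F1971). Control points (SVG): P0=(59.7248,108.8037), P1=(47.8729,98.2867), P2=(92.2899,72.7132); sampled at t=k/5. Machine vertices: (59.7248,22.9360) → (57.2348,27.7451) → (59.2463,33.7586) → (65.7593,40.9767) → (76.7739,49.3994) → (92.2899,59.0265). Open path.

**Shape 2** — `<circle>` circle, stroke `#0000ff` → score (S590, F1805). Machine vertices: (172.2211,87.5454) → (168.5224,98.9289) → (158.8390,105.9643) → (146.8696,105.9643) → (137.1862,98.9289) → (133.4875,87.5454) → (137.1862,76.1619) → (146.8696,69.1265) → (158.8390,69.1265) → (168.5224,76.1619) → (172.2211,87.5454). Closed: final G1 returns to the first vertex.

**Shape 3** — `<path>` closed polygon, stroke `#0000ff` → score (S590, F1805). Machine vertices: (22.7892,47.4578) → (8.5933,27.4768) → (29.9917,36.0457) → (22.7892,47.4578). Closed: final G1 returns to the first vertex.

**Shape 4** — `<path>` quadratic bezier, stroke `#ff00ff` → cut (S790, F1317). Control points (SVG): P0=(63.4214,55.1751), P1=(64.7924,74.5450), P2=(66.9434,80.9221); sampled at t=k/5. Machine vertices: (63.4214,76.5646) → (64.0010,69.3364) → (64.6430,63.1475) → (65.3474,57.9981) → (66.1142,53.8882) → (66.9434,50.8176). Open path.

**Shape 5** — `<polygon>` rectangle, stroke `#ff00ff` → cut (S790, F1317). Machine vertices: (69.7674,118.7877) → (110.3491,118.7877) → (110.3491,76.3135) → (69.7674,76.3135) → (69.7674,118.7877). Closed: final G1 returns to the first vertex.

**Shape 6** — `<polygon>` closed polygon, stroke `#ff00ff` → cut (S790, F1317). Machine vertices: (23.6772,34.9009) → (15.0254,72.3516) → (41.4340,115.6839) → (135.9279,104.9144) → (23.6772,34.9009). Closed: final G1 returns to the first vertex.

**Shape 7** — `<path>` rectangle, stroke `#ff00ff` → cut (S790, F1317). Machine vertices: (45.9434,100.8085) → (118.9132,100.8085) → (118.9132,79.0586) → (45.9434,79.0586) → (45.9434,100.8085). Closed: final G1 returns to the first vertex.

**Shape 8** — `<polygon>` regular polygon, stroke `#0000ff` → score (S590, F1805). Machine vertices: (78.5468,103.6357) → (105.9585,118.9177) → (136.1475,110.3406) → (151.4295,82.9289) → (142.8524,52.7399) → (115.4407,37.4579) → (85.2517,46.0350) → (69.9697,73.4467) → (78.5468,103.6357). Closed: final G1 returns to the first vertex.

; Generated by LaserGRBL
G21
G90
G0 X59.7248 Y22.9360
M3 S289
G1 X57.2348 Y27.7451 F1971
G1 X59.2463 Y33.7586
G1 X65.7593 Y40.9767
G1 X76.7739 Y49.3994
G1 X92.2899 Y59.0265
M5
G0 X172.2211 Y87.5454
M3 S590
G1 X168.5224 Y98.9289 F1805
G1 X158.8390 Y105.9643
G1 X146.8696 Y105.9643
G1 X137.1862 Y98.9289
G1 X133.4875 Y87.5454
G1 X137.1862 Y76.1619
G1 X146.8696 Y69.1265
G1 X158.8390 Y69.1265
G1 X168.5224 Y76.1619
G1 X172.2211 Y87.5454
M5
G0 X22.7892 Y47.4578
M3 S590
G1 X8.5933 Y27.4768 F1805
G1 X29.9917 Y36.0457
G1 X22.7892 Y47.4578
M5
G0 X63.4214 Y76.5646
M3 S790
G1 X64.0010 Y69.3364 F1317
G1 X64.6430 Y63.1475
G1 X65.3474 Y57.9981
G1 X66.1142 Y53.8882
G1 X66.9434 Y50.8176
M5
G0 X69.7674 Y118.7877
M3 S790
G1 X110.3491 Y118.7877 F1317
G1 X110.3491 Y76.3135
G1 X69.7674 Y76.3135
G1 X69.7674 Y118.7877
M5
G0 X23.6772 Y34.9009
M3 S790
G1 X15.0254 Y72.3516 F1317
G1 X41.4340 Y115.6839
G1 X135.9279 Y104.9144
G1 X23.6772 Y34.9009
M5
G0 X45.9434 Y100.8085
M3 S790
G1 X118.9132 Y100.8085 F1317
G1 X118.9132 Y79.0586
G1 X45.9434 Y79.0586
G1 X45.9434 Y100.8085
M5
G0 X78.5468 Y103.6357
M3 S590
G1 X105.9585 Y118.9177 F1805
G1 X136.1475 Y110.3406
G1 X151.4295 Y82.9289
G1 X142.8524 Y52.7399
G1 X115.4407 Y37.4579
G1 X85.2517 Y46.0350
G1 X69.9697 Y73.4467
G1 X78.5468 Y103.6357
M5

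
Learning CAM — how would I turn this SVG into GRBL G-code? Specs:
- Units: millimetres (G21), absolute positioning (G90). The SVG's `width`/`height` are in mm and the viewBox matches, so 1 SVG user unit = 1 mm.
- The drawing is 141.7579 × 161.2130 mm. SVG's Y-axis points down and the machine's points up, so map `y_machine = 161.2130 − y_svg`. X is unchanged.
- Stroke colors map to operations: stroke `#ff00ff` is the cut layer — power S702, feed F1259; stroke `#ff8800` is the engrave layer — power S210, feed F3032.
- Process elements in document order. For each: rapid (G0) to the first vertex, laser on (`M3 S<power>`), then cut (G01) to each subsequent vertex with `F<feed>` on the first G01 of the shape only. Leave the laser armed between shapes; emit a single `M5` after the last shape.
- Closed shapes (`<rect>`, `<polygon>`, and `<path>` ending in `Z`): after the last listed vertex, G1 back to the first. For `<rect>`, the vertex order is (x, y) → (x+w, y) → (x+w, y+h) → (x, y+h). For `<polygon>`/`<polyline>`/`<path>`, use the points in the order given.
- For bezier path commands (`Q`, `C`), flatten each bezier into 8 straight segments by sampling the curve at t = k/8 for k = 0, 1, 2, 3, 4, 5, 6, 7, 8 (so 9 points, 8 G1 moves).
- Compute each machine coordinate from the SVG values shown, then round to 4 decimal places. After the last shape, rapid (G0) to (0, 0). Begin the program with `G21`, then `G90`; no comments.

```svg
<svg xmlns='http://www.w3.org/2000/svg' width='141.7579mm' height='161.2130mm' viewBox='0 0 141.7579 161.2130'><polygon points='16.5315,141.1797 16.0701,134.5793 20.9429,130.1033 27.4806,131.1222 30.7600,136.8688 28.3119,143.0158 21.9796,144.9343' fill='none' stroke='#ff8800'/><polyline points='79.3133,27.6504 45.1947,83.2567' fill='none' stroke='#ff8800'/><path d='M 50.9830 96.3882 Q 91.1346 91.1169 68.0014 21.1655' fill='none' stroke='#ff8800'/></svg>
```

G21
G90
G0 X16.5315 Y20.0333
M3 S210
G01 X16.0701 Y26.6337 F3032
G01 X20.9429 Y31.1097
G01 X27.4806 Y30.0908
G01 X30.7600 Y24.3442
G01 X28.3119 Y18.1972
G01 X21.9796 Y16.2787
G01 X16.5315 Y20.0333
G0 X79.3133 Y133.5626
M3 S210
G01 X45.1947 Y77.9563 F3032
G0 X50.9830 Y64.8248
M3 S210
G01 X60.0321 Y67.1533 F3032
G01 X67.1035 Y71.5030
G01 X72.1973 Y77.8739
G01 X75.3134 Y86.2661
G01 X76.4519 Y96.6796
G01 X75.6127 Y109.1143
G01 X72.7959 Y123.5703
G01 X68.0014 Y140.0475
M5
G0 X0.0000 Y0.0000

Since the viewBox matches the mm dimensions, user units are millimetres directly. The only transform is the Y-flip y_m = 161.2130 − y_svg.

Shape 1 is a regular polygon drawn with `<polygon>`. Its stroke #ff8800 means engrave at S210, F3032. After flipping Y the toolpath is (16.5315,20.0333) → (16.0701,26.6337) → (20.9429,31.1097) → (27.4806,30.0908) → (30.7600,24.3442) → (28.3119,18.1972) → (21.9796,16.2787) → (16.5315,20.0333), returning to the start.

Shape 2 is a line segment drawn with `<polyline>`. Its stroke #ff8800 means engrave at S210, F3032. After flipping Y the toolpath is (79.3133,133.5626) → (45.1947,77.9563).

Shape 3 is a quadratic bezier drawn with `<path>`. Its stroke #ff8800 means engrave at S210, F3032. After flipping Y the toolpath is (50.9830,64.8248) → (60.0321,67.1533) → (67.1035,71.5030) → (72.1973,77.8739) → (75.3134,86.2661) → (76.4519,96.6796) → (75.6127,109.1143) → (72.7959,123.5703) → (68.0014,140.0475).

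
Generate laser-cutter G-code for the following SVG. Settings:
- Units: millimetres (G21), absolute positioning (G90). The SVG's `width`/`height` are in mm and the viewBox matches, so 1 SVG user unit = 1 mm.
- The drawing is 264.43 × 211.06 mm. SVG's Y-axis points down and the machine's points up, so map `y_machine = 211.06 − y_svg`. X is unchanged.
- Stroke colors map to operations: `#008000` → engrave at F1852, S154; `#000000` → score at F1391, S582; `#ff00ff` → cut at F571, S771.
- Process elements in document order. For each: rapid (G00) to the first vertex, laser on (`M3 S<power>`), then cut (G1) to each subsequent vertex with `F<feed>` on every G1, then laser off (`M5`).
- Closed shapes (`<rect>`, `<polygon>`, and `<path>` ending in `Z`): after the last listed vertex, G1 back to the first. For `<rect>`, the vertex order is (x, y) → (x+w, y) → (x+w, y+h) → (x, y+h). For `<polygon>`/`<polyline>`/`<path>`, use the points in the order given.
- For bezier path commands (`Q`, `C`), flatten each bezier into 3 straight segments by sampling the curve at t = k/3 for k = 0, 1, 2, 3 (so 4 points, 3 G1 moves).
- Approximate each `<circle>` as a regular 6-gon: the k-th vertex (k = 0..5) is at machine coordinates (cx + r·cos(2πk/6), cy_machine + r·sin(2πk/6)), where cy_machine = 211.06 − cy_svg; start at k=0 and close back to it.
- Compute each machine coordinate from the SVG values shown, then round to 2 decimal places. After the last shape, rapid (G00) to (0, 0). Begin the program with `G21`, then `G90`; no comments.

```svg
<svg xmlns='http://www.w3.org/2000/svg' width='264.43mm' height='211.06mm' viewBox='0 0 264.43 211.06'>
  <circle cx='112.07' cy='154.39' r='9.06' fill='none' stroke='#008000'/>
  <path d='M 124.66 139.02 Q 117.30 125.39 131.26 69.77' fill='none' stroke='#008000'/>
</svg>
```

Since the viewBox matches the mm dimensions, user units are millimetres directly. The only transform is the Y-flip y_m = 211.06 − y_svg.

Shape 1 is a circle drawn with `<circle>`. Its stroke #008000 means engrave at S154, F1852. After flipping Y the toolpath is (121.13,56.67) → (116.60,64.52) → (107.54,64.52) → (103.01,56.67) → (107.54,48.82) → (116.60,48.82) → (121.13,56.67), returning to the start.

Shape 2 is a quadratic bezier drawn with `<path>`. Its stroke #008000 means engrave at S154, F1852. After flipping Y the toolpath is (124.66,72.04) → (122.12,85.79) → (124.32,108.88) → (131.26,141.29).

G21
G90
G00 X121.13 Y56.67
M3 S154
G1 X116.60 Y64.52 F1852
G1 X107.54 Y64.52 F1852
G1 X103.01 Y56.67 F1852
G1 X107.54 Y48.82 F1852
G1 X116.60 Y48.82 F1852
G1 X121.13 Y56.67 F1852
M5
G00 X124.66 Y72.04
M3 S154
G1 X122.12 Y85.79 F1852
G1 X124.32 Y108.88 F1852
G1 X131.26 Y141.29 F1852
M5
G00 X0.00 Y0.00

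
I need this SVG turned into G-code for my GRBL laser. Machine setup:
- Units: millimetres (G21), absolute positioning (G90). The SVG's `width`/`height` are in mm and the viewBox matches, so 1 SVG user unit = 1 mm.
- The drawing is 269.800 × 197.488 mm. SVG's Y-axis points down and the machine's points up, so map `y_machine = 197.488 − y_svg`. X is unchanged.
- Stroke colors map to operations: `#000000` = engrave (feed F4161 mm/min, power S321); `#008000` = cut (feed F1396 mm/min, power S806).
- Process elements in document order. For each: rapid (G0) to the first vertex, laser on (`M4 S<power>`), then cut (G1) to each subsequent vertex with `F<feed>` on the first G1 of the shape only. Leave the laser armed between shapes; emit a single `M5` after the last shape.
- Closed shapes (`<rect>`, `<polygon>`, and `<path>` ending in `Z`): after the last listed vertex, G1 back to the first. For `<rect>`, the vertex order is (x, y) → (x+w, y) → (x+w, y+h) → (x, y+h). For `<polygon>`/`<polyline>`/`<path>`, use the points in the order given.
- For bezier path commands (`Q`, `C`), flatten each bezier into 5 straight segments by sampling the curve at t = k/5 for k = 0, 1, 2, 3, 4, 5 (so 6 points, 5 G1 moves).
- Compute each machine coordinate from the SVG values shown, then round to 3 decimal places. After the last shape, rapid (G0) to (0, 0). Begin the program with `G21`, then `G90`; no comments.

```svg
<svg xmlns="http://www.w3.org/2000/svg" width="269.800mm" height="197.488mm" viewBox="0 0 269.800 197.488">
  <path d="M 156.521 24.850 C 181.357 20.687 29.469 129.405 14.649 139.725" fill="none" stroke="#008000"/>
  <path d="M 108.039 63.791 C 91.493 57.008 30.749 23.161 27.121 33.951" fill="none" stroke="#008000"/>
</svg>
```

viewBox `0 0 269.800 197.488` with mm width/height → 1 unit = 1 mm. Flip: y_m = 197.488 − y_svg.

**Shape 1** — `<path>` cubic bezier, stroke `#008000` → cut (S806, F1396). Control points (SVG): P0=(156.521,24.850), P1=(181.357,20.687), P2=(29.469,129.405), P3=(14.649,139.725); sampled at t=k/5. Machine vertices: (156.521,172.638) → (152.726,163.280) → (121.579,136.973) → (78.143,103.856) → (37.479,74.073) → (14.649,57.763). Open path.

**Shape 2** — `<path>` cubic bezier, stroke `#008000` → cut (S806, F1396). Control points (SVG): P0=(108.039,63.791), P1=(91.493,57.008), P2=(30.749,23.161), P3=(27.121,33.951); sampled at t=k/5. Machine vertices: (108.039,133.697) → (93.618,140.441) → (73.453,150.238) → (52.406,159.648) → (35.341,165.228) → (27.121,163.537). Open path.

G21
G90
G0 X156.521 Y172.638
M4 S806
G1 X152.726 Y163.280 F1396
G1 X121.579 Y136.973
G1 X78.143 Y103.856
G1 X37.479 Y74.073
G1 X14.649 Y57.763
G0 X108.039 Y133.697
M4 S806
G1 X93.618 Y140.441 F1396
G1 X73.453 Y150.238
G1 X52.406 Y159.648
G1 X35.341 Y165.228
G1 X27.121 Y163.537
M5
G0 X0.000 Y0.000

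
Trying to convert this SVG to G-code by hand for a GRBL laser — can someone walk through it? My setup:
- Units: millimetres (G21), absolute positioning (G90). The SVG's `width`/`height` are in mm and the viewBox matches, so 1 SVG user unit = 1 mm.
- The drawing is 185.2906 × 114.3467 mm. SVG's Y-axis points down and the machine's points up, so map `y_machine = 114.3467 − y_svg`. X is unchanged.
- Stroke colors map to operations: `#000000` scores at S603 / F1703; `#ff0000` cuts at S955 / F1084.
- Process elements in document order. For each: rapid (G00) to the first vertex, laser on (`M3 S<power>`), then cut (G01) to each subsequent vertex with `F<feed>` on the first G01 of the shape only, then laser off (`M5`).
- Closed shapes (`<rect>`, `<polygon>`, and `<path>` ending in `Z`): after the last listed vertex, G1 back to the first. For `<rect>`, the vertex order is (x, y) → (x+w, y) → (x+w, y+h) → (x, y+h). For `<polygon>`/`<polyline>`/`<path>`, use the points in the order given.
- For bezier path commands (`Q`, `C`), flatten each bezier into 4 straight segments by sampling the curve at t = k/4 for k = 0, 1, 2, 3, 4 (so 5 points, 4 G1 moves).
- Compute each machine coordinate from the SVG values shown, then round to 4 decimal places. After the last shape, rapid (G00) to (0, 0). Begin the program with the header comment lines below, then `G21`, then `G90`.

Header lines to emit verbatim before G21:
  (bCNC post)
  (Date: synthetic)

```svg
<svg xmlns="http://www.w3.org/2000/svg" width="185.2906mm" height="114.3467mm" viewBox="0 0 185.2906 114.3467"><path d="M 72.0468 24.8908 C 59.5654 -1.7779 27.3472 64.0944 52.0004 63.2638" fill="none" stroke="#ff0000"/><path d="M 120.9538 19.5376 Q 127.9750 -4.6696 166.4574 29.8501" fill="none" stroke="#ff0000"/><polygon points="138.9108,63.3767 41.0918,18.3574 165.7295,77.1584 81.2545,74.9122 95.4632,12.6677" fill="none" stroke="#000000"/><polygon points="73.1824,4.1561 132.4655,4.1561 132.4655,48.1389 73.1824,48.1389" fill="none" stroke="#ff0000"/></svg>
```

(bCNC post)
(Date: synthetic)
G21
G90
G00 X72.0468 Y89.4559
M3 S955
G01 X60.1821 Y94.5942 F1084
G01 X48.0981 Y79.9587
G01 X42.9769 Y60.4786
G01 X52.0004 Y51.0829
M5
G00 X120.9538 Y94.8091
M3 S955
G01 X126.4307 Y103.2423 F1084
G01 X135.8403 Y104.3346
G01 X149.1825 Y98.0860
G01 X166.4574 Y84.4966
M5
G00 X138.9108 Y50.9700
M3 S603
G01 X41.0918 Y95.9893 F1703
G01 X165.7295 Y37.1883
G01 X81.2545 Y39.4345
G01 X95.4632 Y101.6790
G01 X138.9108 Y50.9700
M5
G00 X73.1824 Y110.1906
M3 S955
G01 X132.4655 Y110.1906 F1084
G01 X132.4655 Y66.2078
G01 X73.1824 Y66.2078
G01 X73.1824 Y110.1906
M5
G00 X0.0000 Y0.0000

viewBox `0 0 185.2906 114.3467` with mm width/height → 1 unit = 1 mm. Flip: y_m = 114.3467 − y_svg.

**Shape 1** — `<path>` cubic bezier, stroke `#ff0000` → cut (S955, F1084). Control points (SVG): P0=(72.0468,24.8908), P1=(59.5654,-1.7779), P2=(27.3472,64.0944), P3=(52.0004,63.2638); sampled at t=k/4. Machine vertices: (72.0468,89.4559) → (60.1821,94.5942) → (48.0981,79.9587) → (42.9769,60.4786) → (52.0004,51.0829). Open path.

**Shape 2** — `<path>` quadratic bezier, stroke `#ff0000` → cut (S955, F1084). Control points (SVG): P0=(120.9538,19.5376), P1=(127.9750,-4.6696), P2=(166.4574,29.8501); sampled at t=k/4. Machine vertices: (120.9538,94.8091) → (126.4307,103.2423) → (135.8403,104.3346) → (149.1825,98.0860) → (166.4574,84.4966). Open path.

**Shape 3** — `<polygon>` closed polygon, stroke `#000000` → score (S603, F1703). Machine vertices: (138.9108,50.9700) → (41.0918,95.9893) → (165.7295,37.1883) → (81.2545,39.4345) → (95.4632,101.6790) → (138.9108,50.9700). Closed: final G1 returns to the first vertex.

**Shape 4** — `<polygon>` rectangle, stroke `#ff0000` → cut (S955, F1084). Machine vertices: (73.1824,110.1906) → (132.4655,110.1906) → (132.4655,66.2078) → (73.1824,66.2078) → (73.1824,110.1906). Closed: final G1 returns to the first vertex.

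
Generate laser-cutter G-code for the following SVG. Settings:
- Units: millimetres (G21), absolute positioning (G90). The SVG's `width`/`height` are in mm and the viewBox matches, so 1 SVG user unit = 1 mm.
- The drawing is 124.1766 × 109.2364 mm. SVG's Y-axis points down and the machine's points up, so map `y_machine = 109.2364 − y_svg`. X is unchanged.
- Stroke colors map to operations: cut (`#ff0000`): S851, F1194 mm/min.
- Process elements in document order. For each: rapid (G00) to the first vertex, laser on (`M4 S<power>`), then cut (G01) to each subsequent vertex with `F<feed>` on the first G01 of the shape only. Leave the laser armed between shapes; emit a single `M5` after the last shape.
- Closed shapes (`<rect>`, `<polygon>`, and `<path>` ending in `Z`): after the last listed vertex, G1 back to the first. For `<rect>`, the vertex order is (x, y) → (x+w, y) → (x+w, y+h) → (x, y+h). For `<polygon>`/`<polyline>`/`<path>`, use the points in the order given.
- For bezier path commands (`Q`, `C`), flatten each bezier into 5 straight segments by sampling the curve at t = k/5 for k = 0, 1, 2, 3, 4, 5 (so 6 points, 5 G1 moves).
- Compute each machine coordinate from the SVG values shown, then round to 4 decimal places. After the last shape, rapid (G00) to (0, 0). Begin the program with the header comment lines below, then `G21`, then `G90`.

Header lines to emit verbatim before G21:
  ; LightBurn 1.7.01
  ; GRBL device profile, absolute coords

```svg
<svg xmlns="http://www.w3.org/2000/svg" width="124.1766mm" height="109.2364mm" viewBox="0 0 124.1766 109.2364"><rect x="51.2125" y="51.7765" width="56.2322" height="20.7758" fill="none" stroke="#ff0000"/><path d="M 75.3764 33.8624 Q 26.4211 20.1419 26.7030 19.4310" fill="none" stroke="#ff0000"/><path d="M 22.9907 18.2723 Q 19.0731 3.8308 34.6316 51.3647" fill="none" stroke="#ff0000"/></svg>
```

1 u = 1 mm; y_m = 109.2364 − y.

[1] `<rect>` rectangle, #ff0000→cut S851 F1194: (51.2125,57.4599) → (107.4447,57.4599) → (107.4447,36.6841) → (51.2125,36.6841) → (51.2125,57.4599) (closed)

[2] `<path>` quadratic bezier, #ff0000→cut S851 F1194: (75.3764,75.3740) → (57.7638,80.3418) → (44.0901,84.2689) → (34.3554,87.1551) → (28.5597,89.0007) → (26.7030,89.8054)

[3] `<path>` quadratic bezier, #ff0000→cut S851 F1194: (22.9907,90.9641) → (22.2027,94.2617) → (22.9728,92.6012) → (25.3010,85.9828) → (29.1872,74.4062) → (34.6316,57.8717)

; LightBurn 1.7.01
; GRBL device profile, absolute coords
G21
G90
G00 X51.2125 Y57.4599
M4 S851
G01 X107.4447 Y57.4599 F1194
G01 X107.4447 Y36.6841
G01 X51.2125 Y36.6841
G01 X51.2125 Y57.4599
G00 X75.3764 Y75.3740
M4 S851
G01 X57.7638 Y80.3418 F1194
G01 X44.0901 Y84.2689
G01 X34.3554 Y87.1551
G01 X28.5597 Y89.0007
G01 X26.7030 Y89.8054
G00 X22.9907 Y90.9641
M4 S851
G01 X22.2027 Y94.2617 F1194
G01 X22.9728 Y92.6012
G01 X25.3010 Y85.9828
G01 X29.1872 Y74.4062
G01 X34.6316 Y57.8717
M5
G00 X0.0000 Y0.0000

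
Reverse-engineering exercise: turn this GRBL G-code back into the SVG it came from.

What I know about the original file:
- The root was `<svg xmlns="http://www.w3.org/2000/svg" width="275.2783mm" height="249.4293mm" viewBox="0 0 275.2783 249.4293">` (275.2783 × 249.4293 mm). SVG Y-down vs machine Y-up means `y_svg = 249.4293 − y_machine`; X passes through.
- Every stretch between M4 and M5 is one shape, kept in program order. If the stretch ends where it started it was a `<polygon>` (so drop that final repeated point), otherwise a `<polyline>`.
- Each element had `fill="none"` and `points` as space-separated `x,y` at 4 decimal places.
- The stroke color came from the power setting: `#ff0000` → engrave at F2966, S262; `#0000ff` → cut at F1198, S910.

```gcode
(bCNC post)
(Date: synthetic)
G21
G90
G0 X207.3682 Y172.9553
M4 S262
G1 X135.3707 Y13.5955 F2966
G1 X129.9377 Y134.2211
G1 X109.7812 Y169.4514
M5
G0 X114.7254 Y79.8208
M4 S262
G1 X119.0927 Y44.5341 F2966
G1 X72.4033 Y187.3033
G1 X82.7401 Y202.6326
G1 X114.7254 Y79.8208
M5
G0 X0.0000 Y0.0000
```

y_svg = 249.4293 − y_m. Every run uses S262, so all elements get stroke `#ff0000` (engrave).

[1] open run; points: 207.3682,76.4740 135.3707,235.8338 129.9377,115.2082 109.7812,79.9779

[2] closed run; points: 114.7254,169.6085 119.0927,204.8952 72.4033,62.1260 82.7401,46.7967

<svg xmlns="http://www.w3.org/2000/svg" width="275.2783mm" height="249.4293mm" viewBox="0 0 275.2783 249.4293">
  <polyline points="207.3682,76.4740 135.3707,235.8338 129.9377,115.2082 109.7812,79.9779" fill="none" stroke="#ff0000"/>
  <polygon points="114.7254,169.6085 119.0927,204.8952 72.4033,62.1260 82.7401,46.7967" fill="none" stroke="#ff0000"/>
</svg>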